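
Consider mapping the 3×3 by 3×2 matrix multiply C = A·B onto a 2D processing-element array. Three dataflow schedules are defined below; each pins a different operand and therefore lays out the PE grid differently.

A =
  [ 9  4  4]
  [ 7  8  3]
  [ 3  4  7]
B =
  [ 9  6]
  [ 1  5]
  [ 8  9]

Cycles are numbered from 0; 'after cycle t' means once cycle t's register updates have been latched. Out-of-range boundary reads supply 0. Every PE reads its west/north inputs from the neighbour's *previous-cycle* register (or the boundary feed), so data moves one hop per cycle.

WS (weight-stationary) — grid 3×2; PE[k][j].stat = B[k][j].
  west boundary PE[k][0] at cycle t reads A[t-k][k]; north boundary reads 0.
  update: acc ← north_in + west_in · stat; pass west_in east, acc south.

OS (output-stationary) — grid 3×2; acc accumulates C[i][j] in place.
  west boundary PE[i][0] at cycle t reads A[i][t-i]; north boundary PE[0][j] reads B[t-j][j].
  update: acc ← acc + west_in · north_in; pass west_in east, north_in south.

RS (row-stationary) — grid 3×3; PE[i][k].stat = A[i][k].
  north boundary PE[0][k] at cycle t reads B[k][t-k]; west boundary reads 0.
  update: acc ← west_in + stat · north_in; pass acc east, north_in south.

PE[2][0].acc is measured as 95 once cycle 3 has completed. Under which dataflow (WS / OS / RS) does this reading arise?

WS [3×2] PE[2][0] across cycles:
  t=0 PE[2][0]: acc=0 h=0 v=0
  t=1 PE[2][0]: acc=0 h=0 v=0
  t=2 PE[2][0]: acc=117 h=4 v=117
  t=3 PE[2][0]: acc=95 h=3 v=95
OS [3×2] PE[2][0] across cycles:
  t=0 PE[2][0]: acc=0 h=0 v=0
  t=1 PE[2][0]: acc=0 h=0 v=0
  t=2 PE[2][0]: acc=27 h=3 v=9
  t=3 PE[2][0]: acc=31 h=4 v=1
RS [3×3] PE[2][0] across cycles:
  t=0 PE[2][0]: acc=0 h=0 v=0
  t=1 PE[2][0]: acc=0 h=0 v=0
  t=2 PE[2][0]: acc=27 h=27 v=9
  t=3 PE[2][0]: acc=18 h=18 v=6

dataflow = WS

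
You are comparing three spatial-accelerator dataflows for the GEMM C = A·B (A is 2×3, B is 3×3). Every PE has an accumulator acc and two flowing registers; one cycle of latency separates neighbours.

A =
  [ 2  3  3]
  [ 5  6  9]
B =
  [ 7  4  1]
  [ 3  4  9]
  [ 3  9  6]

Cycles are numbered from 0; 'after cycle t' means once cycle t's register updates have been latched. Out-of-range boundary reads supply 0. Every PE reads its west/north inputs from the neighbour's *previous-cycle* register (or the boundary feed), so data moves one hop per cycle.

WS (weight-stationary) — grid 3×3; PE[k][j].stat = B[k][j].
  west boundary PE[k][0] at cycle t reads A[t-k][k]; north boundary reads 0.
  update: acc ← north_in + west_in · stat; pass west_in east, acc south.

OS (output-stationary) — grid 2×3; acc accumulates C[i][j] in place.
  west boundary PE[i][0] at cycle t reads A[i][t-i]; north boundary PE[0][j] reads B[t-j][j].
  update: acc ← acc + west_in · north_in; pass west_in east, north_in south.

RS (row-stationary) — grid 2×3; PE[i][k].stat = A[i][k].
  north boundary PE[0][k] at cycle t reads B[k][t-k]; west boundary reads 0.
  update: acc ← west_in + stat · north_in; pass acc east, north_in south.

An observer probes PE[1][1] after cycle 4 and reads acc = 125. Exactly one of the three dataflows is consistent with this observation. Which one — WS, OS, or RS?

WS (3×3 grid), PE[1][1]:
  step 0 · PE1,1: acc=0; fwd→0 fwd↓0
  step 1 · PE1,1: acc=0; fwd→0 fwd↓0
  step 2 · PE1,1: acc=20; fwd→3 fwd↓20
  step 3 · PE1,1: acc=44; fwd→6 fwd↓44
  step 4 · PE1,1: acc=0; fwd→0 fwd↓0
OS (2×3 grid), PE[1][1]:
  step 0 · PE1,1: acc=0; fwd→0 fwd↓0
  step 1 · PE1,1: acc=0; fwd→0 fwd↓0
  step 2 · PE1,1: acc=20; fwd→5 fwd↓4
  step 3 · PE1,1: acc=44; fwd→6 fwd↓4
  step 4 · PE1,1: acc=125; fwd→9 fwd↓9
RS (2×3 grid), PE[1][1]:
  step 0 · PE1,1: acc=0; fwd→0 fwd↓0
  step 1 · PE1,1: acc=0; fwd→0 fwd↓0
  step 2 · PE1,1: acc=53; fwd→53 fwd↓3
  step 3 · PE1,1: acc=44; fwd→44 fwd↓4
  step 4 · PE1,1: acc=59; fwd→59 fwd↓9

dataflow = OS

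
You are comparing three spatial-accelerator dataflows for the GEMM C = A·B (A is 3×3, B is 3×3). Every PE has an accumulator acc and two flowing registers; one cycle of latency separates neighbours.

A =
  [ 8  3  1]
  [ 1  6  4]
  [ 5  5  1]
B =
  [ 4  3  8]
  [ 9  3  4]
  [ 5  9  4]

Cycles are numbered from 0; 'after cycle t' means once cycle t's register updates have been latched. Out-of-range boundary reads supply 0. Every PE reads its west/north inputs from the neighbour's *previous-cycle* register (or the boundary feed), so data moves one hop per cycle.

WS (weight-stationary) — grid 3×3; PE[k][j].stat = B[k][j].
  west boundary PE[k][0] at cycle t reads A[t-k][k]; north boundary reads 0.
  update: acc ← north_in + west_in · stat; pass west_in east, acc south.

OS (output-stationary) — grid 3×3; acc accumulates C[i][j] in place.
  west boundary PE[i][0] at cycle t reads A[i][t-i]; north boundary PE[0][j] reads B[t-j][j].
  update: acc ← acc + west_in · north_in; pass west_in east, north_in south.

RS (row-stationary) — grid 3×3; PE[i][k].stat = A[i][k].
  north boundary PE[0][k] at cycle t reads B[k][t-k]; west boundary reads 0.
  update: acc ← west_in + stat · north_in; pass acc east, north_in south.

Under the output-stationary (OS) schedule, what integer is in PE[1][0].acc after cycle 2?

PE[1][0].acc = 58

OS (3×3). Following PE[1][0] plus its west/north inputs:
  step 0 · PE0,0: acc=32; fwd→8 fwd↓4
  step 0 · PE1,0: acc=0; fwd→0 fwd↓0
  step 1 · PE0,0: acc=59; fwd→3 fwd↓9
  step 1 · PE1,0: acc=4; fwd→1 fwd↓4
  step 2 · PE0,0: acc=64; fwd→1 fwd↓5
  step 2 · PE1,0: acc=58; fwd→6 fwd↓9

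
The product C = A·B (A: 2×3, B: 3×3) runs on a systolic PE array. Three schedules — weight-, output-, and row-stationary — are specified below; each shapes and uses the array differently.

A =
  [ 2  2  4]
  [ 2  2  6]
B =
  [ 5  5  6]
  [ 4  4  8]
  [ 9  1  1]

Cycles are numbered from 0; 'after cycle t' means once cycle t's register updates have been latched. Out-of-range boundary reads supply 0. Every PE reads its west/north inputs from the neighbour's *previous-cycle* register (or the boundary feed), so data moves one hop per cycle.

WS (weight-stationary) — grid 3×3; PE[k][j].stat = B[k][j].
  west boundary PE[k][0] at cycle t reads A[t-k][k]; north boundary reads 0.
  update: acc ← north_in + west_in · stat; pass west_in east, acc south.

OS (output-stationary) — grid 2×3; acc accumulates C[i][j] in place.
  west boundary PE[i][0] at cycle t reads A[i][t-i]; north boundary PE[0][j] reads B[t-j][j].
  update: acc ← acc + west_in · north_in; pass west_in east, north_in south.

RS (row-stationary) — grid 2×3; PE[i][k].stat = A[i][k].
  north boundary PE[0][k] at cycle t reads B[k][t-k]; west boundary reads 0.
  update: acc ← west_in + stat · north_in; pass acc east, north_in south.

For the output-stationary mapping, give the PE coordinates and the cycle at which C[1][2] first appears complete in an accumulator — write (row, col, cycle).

(row, col, cycle) = (1, 2, 5)

Under OS, C[1][2] lands at PE[1][2]:
  [0] (1,2) acc=0 (h:0 v:0)
  [1] (1,2) acc=0 (h:0 v:0)
  [2] (1,2) acc=0 (h:0 v:0)
  [3] (1,2) acc=12 (h:2 v:6)
  [4] (1,2) acc=28 (h:2 v:8)
  [5] (1,2) acc=34 (h:6 v:1)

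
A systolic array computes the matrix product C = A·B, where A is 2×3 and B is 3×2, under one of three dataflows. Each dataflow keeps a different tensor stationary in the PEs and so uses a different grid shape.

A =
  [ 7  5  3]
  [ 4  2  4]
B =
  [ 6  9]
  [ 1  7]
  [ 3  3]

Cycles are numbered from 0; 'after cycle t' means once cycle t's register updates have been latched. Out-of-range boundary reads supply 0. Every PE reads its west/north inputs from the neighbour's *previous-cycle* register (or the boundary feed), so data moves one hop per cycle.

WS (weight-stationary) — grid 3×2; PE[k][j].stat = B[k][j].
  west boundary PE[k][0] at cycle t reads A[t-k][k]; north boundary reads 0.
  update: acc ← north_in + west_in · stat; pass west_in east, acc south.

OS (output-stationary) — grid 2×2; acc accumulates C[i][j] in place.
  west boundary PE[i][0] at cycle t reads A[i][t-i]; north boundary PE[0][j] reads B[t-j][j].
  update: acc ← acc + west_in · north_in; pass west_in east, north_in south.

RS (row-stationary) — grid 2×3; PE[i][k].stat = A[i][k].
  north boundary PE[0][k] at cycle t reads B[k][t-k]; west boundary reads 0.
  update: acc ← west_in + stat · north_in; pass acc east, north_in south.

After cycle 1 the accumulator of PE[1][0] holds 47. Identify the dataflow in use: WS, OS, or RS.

dataflow = WS

WS (3×2 grid), PE[1][0]:
  cycle 0: PE[1][0] → acc 0, east 0, south 0
  cycle 1: PE[1][0] → acc 47, east 5, south 47
OS (2×2 grid), PE[1][0]:
  cycle 0: PE[1][0] → acc 0, east 0, south 0
  cycle 1: PE[1][0] → acc 24, east 4, south 6
RS (2×3 grid), PE[1][0]:
  cycle 0: PE[1][0] → acc 0, east 0, south 0
  cycle 1: PE[1][0] → acc 24, east 24, south 6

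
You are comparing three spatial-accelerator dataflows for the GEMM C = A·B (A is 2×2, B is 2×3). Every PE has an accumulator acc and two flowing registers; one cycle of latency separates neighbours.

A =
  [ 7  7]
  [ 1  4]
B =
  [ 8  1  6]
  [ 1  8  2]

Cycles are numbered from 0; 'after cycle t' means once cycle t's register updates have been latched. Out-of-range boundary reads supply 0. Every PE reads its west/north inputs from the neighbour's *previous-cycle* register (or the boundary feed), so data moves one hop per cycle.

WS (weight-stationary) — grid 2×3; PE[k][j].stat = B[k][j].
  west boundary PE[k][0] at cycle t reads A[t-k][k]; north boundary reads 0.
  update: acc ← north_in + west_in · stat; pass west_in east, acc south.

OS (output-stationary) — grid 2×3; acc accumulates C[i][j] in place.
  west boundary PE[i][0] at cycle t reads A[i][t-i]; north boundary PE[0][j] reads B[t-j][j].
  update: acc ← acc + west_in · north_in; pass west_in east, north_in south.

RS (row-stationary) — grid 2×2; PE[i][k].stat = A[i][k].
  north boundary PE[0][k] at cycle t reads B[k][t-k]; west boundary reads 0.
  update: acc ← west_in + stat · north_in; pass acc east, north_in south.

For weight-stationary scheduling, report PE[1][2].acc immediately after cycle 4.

Tracing WS — 2×3 array, target PE[1][2]:
  c0 r0c2: 0 / 0 / 0
  c0 r1c1: 0 / 0 / 0
  c0 r1c2: 0 / 0 / 0
  c1 r0c2: 0 / 0 / 0
  c1 r1c1: 0 / 0 / 0
  c1 r1c2: 0 / 0 / 0
  c2 r0c2: 42 / 7 / 42
  c2 r1c1: 63 / 7 / 63
  c2 r1c2: 0 / 0 / 0
  c3 r0c2: 6 / 1 / 6
  c3 r1c1: 33 / 4 / 33
  c3 r1c2: 56 / 7 / 56
  c4 r0c2: 0 / 0 / 0
  c4 r1c1: 0 / 0 / 0
  c4 r1c2: 14 / 4 / 14

PE[1][2].acc = 14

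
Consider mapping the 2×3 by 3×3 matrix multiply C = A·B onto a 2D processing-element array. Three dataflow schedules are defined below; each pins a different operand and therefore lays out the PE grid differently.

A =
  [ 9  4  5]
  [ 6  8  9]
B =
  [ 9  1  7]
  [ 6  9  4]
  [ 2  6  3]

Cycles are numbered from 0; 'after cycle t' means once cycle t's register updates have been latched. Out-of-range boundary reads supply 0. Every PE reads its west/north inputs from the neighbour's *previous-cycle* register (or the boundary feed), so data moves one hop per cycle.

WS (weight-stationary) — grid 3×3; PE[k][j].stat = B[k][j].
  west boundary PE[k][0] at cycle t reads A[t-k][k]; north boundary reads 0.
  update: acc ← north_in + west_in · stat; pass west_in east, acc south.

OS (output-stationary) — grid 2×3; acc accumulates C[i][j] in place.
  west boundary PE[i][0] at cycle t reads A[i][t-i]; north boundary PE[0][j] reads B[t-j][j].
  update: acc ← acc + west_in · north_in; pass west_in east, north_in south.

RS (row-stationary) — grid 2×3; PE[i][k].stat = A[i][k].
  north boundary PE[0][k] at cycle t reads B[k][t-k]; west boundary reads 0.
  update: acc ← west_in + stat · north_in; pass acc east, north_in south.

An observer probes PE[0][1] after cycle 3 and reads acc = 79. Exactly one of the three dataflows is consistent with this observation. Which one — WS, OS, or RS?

WS (3×3 grid), PE[0][1]:
  cycle 0: PE[0][1] → acc 0, east 0, south 0
  cycle 1: PE[0][1] → acc 9, east 9, south 9
  cycle 2: PE[0][1] → acc 6, east 6, south 6
  cycle 3: PE[0][1] → acc 0, east 0, south 0
OS (2×3 grid), PE[0][1]:
  cycle 0: PE[0][1] → acc 0, east 0, south 0
  cycle 1: PE[0][1] → acc 9, east 9, south 1
  cycle 2: PE[0][1] → acc 45, east 4, south 9
  cycle 3: PE[0][1] → acc 75, east 5, south 6
RS (2×3 grid), PE[0][1]:
  cycle 0: PE[0][1] → acc 0, east 0, south 0
  cycle 1: PE[0][1] → acc 105, east 105, south 6
  cycle 2: PE[0][1] → acc 45, east 45, south 9
  cycle 3: PE[0][1] → acc 79, east 79, south 4

dataflow = RS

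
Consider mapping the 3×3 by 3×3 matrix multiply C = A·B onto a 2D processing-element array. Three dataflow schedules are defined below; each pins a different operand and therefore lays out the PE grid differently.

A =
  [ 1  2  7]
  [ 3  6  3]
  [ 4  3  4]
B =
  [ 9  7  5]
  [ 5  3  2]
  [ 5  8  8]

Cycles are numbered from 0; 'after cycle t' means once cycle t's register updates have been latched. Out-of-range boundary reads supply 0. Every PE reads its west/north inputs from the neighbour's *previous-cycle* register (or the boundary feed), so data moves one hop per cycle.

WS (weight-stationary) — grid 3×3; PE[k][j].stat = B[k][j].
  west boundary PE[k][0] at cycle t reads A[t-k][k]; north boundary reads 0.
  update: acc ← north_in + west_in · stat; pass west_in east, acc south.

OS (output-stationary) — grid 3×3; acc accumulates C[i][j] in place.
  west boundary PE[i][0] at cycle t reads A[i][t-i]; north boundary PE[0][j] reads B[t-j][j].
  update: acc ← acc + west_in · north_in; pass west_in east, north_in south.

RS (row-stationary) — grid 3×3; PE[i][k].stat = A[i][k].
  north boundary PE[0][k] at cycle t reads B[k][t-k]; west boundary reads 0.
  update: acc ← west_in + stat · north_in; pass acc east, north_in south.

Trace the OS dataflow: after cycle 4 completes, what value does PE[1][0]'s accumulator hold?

PE[1][0].acc = 72

Tracing OS — 3×3 array, target PE[1][0]:
  c0 r0c0: 9 / 1 / 9
  c0 r1c0: 0 / 0 / 0
  c1 r0c0: 19 / 2 / 5
  c1 r1c0: 27 / 3 / 9
  c2 r0c0: 54 / 7 / 5
  c2 r1c0: 57 / 6 / 5
  c3 r0c0: 54 / 0 / 0
  c3 r1c0: 72 / 3 / 5
  c4 r0c0: 54 / 0 / 0
  c4 r1c0: 72 / 0 / 0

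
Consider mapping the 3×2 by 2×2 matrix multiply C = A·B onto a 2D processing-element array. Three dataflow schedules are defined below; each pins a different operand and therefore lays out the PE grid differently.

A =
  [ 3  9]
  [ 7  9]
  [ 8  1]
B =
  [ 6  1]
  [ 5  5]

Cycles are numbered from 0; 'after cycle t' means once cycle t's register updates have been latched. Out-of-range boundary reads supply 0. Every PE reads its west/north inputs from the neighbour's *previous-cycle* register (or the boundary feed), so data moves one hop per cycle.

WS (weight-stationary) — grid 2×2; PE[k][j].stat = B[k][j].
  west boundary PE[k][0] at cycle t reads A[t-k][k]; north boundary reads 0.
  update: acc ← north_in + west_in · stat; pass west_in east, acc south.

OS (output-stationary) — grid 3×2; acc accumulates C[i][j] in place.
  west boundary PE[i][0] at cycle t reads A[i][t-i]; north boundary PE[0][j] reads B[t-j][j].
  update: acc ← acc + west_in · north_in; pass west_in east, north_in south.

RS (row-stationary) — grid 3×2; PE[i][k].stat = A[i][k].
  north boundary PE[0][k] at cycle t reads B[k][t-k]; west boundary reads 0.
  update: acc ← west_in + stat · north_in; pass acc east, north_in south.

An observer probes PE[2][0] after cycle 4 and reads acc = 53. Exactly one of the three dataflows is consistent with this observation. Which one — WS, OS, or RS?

— WS: 2×2 array has no PE[2][0].
OS (3×2 grid), PE[2][0]:
  step 0 · PE2,0: acc=0; fwd→0 fwd↓0
  step 1 · PE2,0: acc=0; fwd→0 fwd↓0
  step 2 · PE2,0: acc=48; fwd→8 fwd↓6
  step 3 · PE2,0: acc=53; fwd→1 fwd↓5
  step 4 · PE2,0: acc=53; fwd→0 fwd↓0
RS (3×2 grid), PE[2][0]:
  step 0 · PE2,0: acc=0; fwd→0 fwd↓0
  step 1 · PE2,0: acc=0; fwd→0 fwd↓0
  step 2 · PE2,0: acc=48; fwd→48 fwd↓6
  step 3 · PE2,0: acc=8; fwd→8 fwd↓1
  step 4 · PE2,0: acc=0; fwd→0 fwd↓0

dataflow = OS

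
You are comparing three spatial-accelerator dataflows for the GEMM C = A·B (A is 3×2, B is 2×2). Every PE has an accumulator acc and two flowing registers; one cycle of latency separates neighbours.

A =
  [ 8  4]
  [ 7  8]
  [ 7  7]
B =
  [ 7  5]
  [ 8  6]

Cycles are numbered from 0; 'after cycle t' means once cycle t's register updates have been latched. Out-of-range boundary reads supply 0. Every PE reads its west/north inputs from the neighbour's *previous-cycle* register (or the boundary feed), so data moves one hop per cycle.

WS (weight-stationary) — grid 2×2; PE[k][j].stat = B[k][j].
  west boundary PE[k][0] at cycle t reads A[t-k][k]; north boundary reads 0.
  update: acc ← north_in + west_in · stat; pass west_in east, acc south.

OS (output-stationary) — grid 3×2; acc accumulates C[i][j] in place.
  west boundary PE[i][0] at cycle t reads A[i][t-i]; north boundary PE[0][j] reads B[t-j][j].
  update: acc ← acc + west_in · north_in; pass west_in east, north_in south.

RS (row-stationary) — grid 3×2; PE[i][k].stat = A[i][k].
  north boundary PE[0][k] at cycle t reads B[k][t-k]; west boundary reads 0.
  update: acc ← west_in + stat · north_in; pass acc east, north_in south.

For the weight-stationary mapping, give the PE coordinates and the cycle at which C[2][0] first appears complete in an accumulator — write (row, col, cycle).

(row, col, cycle) = (1, 0, 3)

Under WS, C[2][0] lands at PE[1][0]:
  after 0 — PE[1][0] acc=0, pass-E 0, pass-S 0
  after 1 — PE[1][0] acc=88, pass-E 4, pass-S 88
  after 2 — PE[1][0] acc=113, pass-E 8, pass-S 113
  after 3 — PE[1][0] acc=105, pass-E 7, pass-S 105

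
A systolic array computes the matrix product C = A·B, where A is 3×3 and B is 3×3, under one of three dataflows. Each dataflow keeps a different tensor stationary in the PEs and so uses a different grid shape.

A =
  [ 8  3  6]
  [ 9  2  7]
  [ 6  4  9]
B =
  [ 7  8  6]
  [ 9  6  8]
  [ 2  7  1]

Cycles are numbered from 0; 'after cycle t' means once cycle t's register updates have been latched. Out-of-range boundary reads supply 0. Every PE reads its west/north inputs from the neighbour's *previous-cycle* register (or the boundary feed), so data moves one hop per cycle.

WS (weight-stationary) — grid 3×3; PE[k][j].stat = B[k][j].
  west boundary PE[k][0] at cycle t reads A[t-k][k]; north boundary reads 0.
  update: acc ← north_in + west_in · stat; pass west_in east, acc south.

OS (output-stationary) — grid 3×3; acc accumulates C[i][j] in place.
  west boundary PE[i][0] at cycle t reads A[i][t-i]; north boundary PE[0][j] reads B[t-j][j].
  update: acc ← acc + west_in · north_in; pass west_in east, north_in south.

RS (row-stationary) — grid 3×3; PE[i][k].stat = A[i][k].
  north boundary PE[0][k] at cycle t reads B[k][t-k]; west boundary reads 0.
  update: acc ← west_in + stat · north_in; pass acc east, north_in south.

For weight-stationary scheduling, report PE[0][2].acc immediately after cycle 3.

PE[0][2].acc = 54

WS 3×3: PE[0][2] cycle-by-cycle (with neighbour feeds):
  c0 r0c1: 0 / 0 / 0
  c0 r0c2: 0 / 0 / 0
  c1 r0c1: 64 / 8 / 64
  c1 r0c2: 0 / 0 / 0
  c2 r0c1: 72 / 9 / 72
  c2 r0c2: 48 / 8 / 48
  c3 r0c1: 48 / 6 / 48
  c3 r0c2: 54 / 9 / 54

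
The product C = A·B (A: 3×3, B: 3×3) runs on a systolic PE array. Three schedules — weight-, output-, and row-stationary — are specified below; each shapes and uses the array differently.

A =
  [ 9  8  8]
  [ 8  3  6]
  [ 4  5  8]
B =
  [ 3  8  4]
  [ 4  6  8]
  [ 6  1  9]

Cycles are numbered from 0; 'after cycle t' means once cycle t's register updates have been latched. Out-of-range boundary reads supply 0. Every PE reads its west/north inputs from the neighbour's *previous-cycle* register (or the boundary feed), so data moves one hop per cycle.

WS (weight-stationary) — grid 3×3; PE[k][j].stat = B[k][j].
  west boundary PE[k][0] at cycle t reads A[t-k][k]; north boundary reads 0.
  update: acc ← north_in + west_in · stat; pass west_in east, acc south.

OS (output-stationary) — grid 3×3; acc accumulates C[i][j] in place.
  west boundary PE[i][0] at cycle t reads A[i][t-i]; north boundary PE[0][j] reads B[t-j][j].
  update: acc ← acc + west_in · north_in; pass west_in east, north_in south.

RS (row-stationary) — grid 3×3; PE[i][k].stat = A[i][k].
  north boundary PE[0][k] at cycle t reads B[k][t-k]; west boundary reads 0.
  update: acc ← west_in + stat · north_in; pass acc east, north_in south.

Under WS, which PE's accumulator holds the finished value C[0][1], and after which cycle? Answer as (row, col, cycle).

Under WS, C[0][1] lands at PE[2][1]:
  @0  [2,1]  acc 0  |  →0  ↓0
  @1  [2,1]  acc 0  |  →0  ↓0
  @2  [2,1]  acc 0  |  →0  ↓0
  @3  [2,1]  acc 128  |  →8  ↓128

(row, col, cycle) = (2, 1, 3)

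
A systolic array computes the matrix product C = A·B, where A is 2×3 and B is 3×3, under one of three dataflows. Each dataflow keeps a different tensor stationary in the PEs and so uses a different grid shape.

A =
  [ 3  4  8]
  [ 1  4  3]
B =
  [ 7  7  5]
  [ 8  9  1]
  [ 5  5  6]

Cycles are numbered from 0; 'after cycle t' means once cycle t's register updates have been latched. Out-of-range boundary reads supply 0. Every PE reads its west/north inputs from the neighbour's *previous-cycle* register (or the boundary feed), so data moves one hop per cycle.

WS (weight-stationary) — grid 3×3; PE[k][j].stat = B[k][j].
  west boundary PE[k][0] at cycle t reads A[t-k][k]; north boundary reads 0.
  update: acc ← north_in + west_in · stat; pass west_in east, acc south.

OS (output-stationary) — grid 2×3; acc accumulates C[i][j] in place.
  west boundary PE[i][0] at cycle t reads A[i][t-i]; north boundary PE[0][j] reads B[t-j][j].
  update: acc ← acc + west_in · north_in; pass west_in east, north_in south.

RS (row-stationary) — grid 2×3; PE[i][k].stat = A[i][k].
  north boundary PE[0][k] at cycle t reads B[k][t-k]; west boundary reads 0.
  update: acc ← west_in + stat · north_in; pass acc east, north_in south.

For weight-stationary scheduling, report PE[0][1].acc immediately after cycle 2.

PE[0][1].acc = 7

Tracing WS — 3×3 array, target PE[0][1]:
  step 0 · PE0,0: acc=21; fwd→3 fwd↓21
  step 0 · PE0,1: acc=0; fwd→0 fwd↓0
  step 1 · PE0,0: acc=7; fwd→1 fwd↓7
  step 1 · PE0,1: acc=21; fwd→3 fwd↓21
  step 2 · PE0,0: acc=0; fwd→0 fwd↓0
  step 2 · PE0,1: acc=7; fwd→1 fwd↓7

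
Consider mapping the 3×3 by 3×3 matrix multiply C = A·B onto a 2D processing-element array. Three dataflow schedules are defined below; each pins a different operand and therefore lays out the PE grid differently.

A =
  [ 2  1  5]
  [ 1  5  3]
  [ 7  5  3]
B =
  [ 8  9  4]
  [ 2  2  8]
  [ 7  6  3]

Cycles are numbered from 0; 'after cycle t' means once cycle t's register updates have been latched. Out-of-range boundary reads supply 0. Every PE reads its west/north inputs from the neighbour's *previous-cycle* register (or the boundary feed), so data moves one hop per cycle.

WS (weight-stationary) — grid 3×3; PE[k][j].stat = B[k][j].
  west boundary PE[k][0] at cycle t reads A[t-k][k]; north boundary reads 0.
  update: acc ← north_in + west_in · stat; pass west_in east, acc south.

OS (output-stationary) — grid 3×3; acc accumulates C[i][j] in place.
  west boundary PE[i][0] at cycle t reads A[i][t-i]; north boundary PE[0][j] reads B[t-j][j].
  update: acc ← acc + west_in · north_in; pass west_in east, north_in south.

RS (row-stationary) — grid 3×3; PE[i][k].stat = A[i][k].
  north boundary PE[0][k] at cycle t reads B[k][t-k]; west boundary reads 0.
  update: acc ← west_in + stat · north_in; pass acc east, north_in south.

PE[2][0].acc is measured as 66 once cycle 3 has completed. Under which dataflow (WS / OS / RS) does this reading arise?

dataflow = OS

WS (3×3 grid), PE[2][0]:
  0: (2,0).acc=0  regs=<0,0>
  1: (2,0).acc=0  regs=<0,0>
  2: (2,0).acc=53  regs=<5,53>
  3: (2,0).acc=39  regs=<3,39>
OS (3×3 grid), PE[2][0]:
  0: (2,0).acc=0  regs=<0,0>
  1: (2,0).acc=0  regs=<0,0>
  2: (2,0).acc=56  regs=<7,8>
  3: (2,0).acc=66  regs=<5,2>
RS (3×3 grid), PE[2][0]:
  0: (2,0).acc=0  regs=<0,0>
  1: (2,0).acc=0  regs=<0,0>
  2: (2,0).acc=56  regs=<56,8>
  3: (2,0).acc=63  regs=<63,9>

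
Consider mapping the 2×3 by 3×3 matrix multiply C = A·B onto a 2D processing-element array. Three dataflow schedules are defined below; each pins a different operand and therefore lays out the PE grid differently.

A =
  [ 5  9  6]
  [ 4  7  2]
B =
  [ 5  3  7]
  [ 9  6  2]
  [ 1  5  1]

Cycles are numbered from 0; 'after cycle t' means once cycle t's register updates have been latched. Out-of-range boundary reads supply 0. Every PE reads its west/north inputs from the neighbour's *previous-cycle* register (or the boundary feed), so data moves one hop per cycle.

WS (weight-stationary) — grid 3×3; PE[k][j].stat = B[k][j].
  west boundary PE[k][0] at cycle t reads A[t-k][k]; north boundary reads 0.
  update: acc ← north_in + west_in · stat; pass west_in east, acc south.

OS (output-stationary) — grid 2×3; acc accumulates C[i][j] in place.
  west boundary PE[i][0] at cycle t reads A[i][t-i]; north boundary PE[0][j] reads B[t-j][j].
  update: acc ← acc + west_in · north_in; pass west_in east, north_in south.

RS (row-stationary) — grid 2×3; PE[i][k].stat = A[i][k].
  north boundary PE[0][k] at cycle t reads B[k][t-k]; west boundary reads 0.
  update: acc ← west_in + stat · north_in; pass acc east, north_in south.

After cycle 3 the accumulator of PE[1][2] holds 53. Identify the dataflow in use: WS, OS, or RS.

dataflow = WS

— WS: 3×3; PE[1][2] trace:
  after 0 — PE[1][2] acc=0, pass-E 0, pass-S 0
  after 1 — PE[1][2] acc=0, pass-E 0, pass-S 0
  after 2 — PE[1][2] acc=0, pass-E 0, pass-S 0
  after 3 — PE[1][2] acc=53, pass-E 9, pass-S 53
— OS: 2×3; PE[1][2] trace:
  after 0 — PE[1][2] acc=0, pass-E 0, pass-S 0
  after 1 — PE[1][2] acc=0, pass-E 0, pass-S 0
  after 2 — PE[1][2] acc=0, pass-E 0, pass-S 0
  after 3 — PE[1][2] acc=28, pass-E 4, pass-S 7
— RS: 2×3; PE[1][2] trace:
  after 0 — PE[1][2] acc=0, pass-E 0, pass-S 0
  after 1 — PE[1][2] acc=0, pass-E 0, pass-S 0
  after 2 — PE[1][2] acc=0, pass-E 0, pass-S 0
  after 3 — PE[1][2] acc=85, pass-E 85, pass-S 1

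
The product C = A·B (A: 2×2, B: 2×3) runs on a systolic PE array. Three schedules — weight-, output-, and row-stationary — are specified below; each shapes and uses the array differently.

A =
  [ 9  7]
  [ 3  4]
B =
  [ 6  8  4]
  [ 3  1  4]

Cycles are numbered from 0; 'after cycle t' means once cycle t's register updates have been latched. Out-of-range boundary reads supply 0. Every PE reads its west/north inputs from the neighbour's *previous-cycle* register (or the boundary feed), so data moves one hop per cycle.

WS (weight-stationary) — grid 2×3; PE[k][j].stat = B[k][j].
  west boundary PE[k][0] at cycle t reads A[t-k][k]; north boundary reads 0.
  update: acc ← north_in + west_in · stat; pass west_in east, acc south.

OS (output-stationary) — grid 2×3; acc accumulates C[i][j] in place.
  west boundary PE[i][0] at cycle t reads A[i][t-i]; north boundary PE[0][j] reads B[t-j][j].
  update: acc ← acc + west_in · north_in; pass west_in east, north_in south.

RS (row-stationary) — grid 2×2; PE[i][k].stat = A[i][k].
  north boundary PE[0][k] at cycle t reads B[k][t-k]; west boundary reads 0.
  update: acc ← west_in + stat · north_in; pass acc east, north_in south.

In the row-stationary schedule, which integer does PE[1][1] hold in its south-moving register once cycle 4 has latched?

RS (2×2). Following PE[1][1] plus its west/north inputs:
  step 0 · PE0,1: acc=0; fwd→0 fwd↓0
  step 0 · PE1,0: acc=0; fwd→0 fwd↓0
  step 0 · PE1,1: acc=0; fwd→0 fwd↓0
  step 1 · PE0,1: acc=75; fwd→75 fwd↓3
  step 1 · PE1,0: acc=18; fwd→18 fwd↓6
  step 1 · PE1,1: acc=0; fwd→0 fwd↓0
  step 2 · PE0,1: acc=79; fwd→79 fwd↓1
  step 2 · PE1,0: acc=24; fwd→24 fwd↓8
  step 2 · PE1,1: acc=30; fwd→30 fwd↓3
  step 3 · PE0,1: acc=64; fwd→64 fwd↓4
  step 3 · PE1,0: acc=12; fwd→12 fwd↓4
  step 3 · PE1,1: acc=28; fwd→28 fwd↓1
  step 4 · PE0,1: acc=0; fwd→0 fwd↓0
  step 4 · PE1,0: acc=0; fwd→0 fwd↓0
  step 4 · PE1,1: acc=28; fwd→28 fwd↓4

register = 4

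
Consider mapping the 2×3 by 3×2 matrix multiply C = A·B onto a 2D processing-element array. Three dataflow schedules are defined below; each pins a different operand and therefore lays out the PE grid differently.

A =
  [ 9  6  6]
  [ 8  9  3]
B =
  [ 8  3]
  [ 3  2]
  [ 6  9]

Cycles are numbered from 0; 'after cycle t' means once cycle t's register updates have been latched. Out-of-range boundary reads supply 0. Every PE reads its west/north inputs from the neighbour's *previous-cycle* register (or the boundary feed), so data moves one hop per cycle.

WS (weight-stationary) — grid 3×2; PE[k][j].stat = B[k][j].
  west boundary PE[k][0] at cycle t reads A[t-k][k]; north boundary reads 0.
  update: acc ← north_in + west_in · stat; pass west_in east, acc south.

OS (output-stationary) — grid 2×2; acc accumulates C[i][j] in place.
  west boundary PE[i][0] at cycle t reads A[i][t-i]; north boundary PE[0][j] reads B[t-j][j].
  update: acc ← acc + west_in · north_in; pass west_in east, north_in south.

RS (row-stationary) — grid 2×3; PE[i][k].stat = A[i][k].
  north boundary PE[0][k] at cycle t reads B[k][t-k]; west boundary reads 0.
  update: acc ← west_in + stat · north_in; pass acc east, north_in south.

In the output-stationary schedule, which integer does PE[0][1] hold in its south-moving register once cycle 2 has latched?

register = 2

OS (2×2). Following PE[0][1] plus its west/north inputs:
  after 0 — PE[0][0] acc=72, pass-E 9, pass-S 8
  after 0 — PE[0][1] acc=0, pass-E 0, pass-S 0
  after 1 — PE[0][0] acc=90, pass-E 6, pass-S 3
  after 1 — PE[0][1] acc=27, pass-E 9, pass-S 3
  after 2 — PE[0][0] acc=126, pass-E 6, pass-S 6
  after 2 — PE[0][1] acc=39, pass-E 6, pass-S 2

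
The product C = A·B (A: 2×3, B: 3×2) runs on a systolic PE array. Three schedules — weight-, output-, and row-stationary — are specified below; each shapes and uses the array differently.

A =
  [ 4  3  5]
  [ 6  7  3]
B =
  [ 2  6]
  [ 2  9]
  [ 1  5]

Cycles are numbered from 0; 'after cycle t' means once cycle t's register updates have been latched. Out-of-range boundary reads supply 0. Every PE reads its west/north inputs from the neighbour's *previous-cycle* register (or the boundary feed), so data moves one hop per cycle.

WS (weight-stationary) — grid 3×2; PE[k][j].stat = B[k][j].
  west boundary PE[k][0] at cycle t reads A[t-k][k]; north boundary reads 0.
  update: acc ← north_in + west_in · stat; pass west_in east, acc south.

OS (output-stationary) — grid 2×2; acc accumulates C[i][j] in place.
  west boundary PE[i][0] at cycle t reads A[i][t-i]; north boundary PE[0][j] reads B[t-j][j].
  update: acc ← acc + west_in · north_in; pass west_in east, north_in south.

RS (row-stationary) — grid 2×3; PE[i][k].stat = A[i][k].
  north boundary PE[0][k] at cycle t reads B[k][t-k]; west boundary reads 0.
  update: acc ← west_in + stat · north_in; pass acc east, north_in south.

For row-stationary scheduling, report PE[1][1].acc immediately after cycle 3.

PE[1][1].acc = 99

Tracing RS — 2×3 array, target PE[1][1]:
  @0  [0,1]  acc 0  |  →0  ↓0
  @0  [1,0]  acc 0  |  →0  ↓0
  @0  [1,1]  acc 0  |  →0  ↓0
  @1  [0,1]  acc 14  |  →14  ↓2
  @1  [1,0]  acc 12  |  →12  ↓2
  @1  [1,1]  acc 0  |  →0  ↓0
  @2  [0,1]  acc 51  |  →51  ↓9
  @2  [1,0]  acc 36  |  →36  ↓6
  @2  [1,1]  acc 26  |  →26  ↓2
  @3  [0,1]  acc 0  |  →0  ↓0
  @3  [1,0]  acc 0  |  →0  ↓0
  @3  [1,1]  acc 99  |  →99  ↓9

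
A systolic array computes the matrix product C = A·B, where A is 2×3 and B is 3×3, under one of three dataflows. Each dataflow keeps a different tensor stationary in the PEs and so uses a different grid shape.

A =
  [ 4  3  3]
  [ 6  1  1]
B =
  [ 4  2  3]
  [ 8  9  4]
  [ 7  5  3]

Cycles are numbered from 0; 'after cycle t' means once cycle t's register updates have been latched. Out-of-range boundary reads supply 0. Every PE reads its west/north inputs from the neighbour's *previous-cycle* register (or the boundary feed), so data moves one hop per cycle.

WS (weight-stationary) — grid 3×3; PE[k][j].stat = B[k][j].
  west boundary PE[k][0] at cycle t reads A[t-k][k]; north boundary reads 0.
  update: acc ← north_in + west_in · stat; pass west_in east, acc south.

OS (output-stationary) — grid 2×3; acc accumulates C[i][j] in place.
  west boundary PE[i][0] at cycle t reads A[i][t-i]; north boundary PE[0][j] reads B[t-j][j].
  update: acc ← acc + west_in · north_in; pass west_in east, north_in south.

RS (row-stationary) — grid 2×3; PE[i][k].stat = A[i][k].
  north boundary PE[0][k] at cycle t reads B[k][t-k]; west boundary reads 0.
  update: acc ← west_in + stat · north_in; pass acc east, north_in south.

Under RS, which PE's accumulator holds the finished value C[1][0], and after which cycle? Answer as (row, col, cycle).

(row, col, cycle) = (1, 2, 3)

RS: C[1][0] accumulates in PE[1][2]:
  cycle 0: PE[1][2] → acc 0, east 0, south 0
  cycle 1: PE[1][2] → acc 0, east 0, south 0
  cycle 2: PE[1][2] → acc 0, east 0, south 0
  cycle 3: PE[1][2] → acc 39, east 39, south 7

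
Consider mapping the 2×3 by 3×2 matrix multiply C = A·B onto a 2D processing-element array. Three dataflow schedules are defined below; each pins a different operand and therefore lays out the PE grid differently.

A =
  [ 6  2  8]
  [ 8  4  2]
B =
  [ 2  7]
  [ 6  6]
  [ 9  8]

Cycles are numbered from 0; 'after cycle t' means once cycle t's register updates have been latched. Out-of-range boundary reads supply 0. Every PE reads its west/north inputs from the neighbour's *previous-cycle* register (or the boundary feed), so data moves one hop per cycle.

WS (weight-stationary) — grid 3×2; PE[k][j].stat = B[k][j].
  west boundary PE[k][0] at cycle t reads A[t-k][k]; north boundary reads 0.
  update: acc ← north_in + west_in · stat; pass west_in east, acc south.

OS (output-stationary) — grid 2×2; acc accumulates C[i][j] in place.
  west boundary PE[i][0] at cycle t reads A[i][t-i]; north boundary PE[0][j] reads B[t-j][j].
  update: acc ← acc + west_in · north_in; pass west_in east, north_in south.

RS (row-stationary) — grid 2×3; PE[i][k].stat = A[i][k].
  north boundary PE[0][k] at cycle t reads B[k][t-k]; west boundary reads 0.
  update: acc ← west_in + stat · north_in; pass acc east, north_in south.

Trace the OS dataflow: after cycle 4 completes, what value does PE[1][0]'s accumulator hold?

PE[1][0].acc = 58

OS 2×2: PE[1][0] cycle-by-cycle (with neighbour feeds):
  cycle 0: PE[0][0] → acc 12, east 6, south 2
  cycle 0: PE[1][0] → acc 0, east 0, south 0
  cycle 1: PE[0][0] → acc 24, east 2, south 6
  cycle 1: PE[1][0] → acc 16, east 8, south 2
  cycle 2: PE[0][0] → acc 96, east 8, south 9
  cycle 2: PE[1][0] → acc 40, east 4, south 6
  cycle 3: PE[0][0] → acc 96, east 0, south 0
  cycle 3: PE[1][0] → acc 58, east 2, south 9
  cycle 4: PE[0][0] → acc 96, east 0, south 0
  cycle 4: PE[1][0] → acc 58, east 0, south 0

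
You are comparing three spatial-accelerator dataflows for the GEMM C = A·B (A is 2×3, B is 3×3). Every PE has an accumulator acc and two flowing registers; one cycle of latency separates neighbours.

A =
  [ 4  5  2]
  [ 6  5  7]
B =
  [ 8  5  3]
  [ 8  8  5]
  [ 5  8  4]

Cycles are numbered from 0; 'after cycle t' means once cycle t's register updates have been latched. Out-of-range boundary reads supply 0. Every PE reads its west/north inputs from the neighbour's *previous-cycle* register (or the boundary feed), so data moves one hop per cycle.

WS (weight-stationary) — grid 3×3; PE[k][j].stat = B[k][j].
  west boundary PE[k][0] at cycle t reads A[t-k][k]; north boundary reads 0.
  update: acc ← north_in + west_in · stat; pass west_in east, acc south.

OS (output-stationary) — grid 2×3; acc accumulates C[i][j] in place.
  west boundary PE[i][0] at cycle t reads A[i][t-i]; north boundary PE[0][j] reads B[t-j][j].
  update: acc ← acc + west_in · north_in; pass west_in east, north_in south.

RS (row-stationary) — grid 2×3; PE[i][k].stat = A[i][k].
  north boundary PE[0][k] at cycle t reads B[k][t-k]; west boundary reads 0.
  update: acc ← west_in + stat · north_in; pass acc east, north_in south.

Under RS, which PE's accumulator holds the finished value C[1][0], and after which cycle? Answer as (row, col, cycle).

Under RS, C[1][0] lands at PE[1][2]:
  @0  [1,2]  acc 0  |  →0  ↓0
  @1  [1,2]  acc 0  |  →0  ↓0
  @2  [1,2]  acc 0  |  →0  ↓0
  @3  [1,2]  acc 123  |  →123  ↓5

(row, col, cycle) = (1, 2, 3)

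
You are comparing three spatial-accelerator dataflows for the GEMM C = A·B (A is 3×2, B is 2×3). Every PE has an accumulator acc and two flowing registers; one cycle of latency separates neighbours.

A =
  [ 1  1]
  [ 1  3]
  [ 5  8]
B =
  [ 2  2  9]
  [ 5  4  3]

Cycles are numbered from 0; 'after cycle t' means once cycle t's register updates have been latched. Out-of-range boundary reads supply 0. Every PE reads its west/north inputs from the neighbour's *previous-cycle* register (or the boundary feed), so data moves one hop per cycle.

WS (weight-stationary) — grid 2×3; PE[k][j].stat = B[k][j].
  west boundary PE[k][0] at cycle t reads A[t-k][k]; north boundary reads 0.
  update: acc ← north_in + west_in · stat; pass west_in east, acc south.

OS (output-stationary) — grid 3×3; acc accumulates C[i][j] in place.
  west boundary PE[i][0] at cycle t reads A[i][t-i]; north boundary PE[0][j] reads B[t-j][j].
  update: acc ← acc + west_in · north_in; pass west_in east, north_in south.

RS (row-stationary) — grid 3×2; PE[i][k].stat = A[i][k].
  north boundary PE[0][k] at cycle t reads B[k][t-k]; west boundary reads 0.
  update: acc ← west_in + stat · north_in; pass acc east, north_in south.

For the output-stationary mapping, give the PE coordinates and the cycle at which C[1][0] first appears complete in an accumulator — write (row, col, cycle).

(row, col, cycle) = (1, 0, 2)

OS — PE[1][0] is where C[1][0] collects:
  0: (1,0).acc=0  regs=<0,0>
  1: (1,0).acc=2  regs=<1,2>
  2: (1,0).acc=17  regs=<3,5>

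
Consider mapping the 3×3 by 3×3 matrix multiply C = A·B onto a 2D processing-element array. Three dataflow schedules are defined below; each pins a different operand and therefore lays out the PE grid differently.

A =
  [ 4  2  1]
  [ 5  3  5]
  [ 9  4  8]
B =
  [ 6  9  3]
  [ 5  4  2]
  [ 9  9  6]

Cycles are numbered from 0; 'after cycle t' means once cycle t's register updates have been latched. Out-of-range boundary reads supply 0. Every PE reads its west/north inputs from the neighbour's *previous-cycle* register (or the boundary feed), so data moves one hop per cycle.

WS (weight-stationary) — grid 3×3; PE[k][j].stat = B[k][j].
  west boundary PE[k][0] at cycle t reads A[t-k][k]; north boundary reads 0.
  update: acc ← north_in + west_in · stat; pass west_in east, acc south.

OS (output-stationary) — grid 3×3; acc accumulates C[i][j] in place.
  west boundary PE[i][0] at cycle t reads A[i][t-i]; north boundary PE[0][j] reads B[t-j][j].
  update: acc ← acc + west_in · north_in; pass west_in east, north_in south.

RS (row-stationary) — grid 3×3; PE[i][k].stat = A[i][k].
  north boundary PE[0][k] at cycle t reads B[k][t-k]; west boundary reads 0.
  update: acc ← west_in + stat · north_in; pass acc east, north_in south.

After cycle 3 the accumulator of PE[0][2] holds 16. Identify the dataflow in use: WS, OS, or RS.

dataflow = OS

WS [3×3] PE[0][2] across cycles:
  after 0 — PE[0][2] acc=0, pass-E 0, pass-S 0
  after 1 — PE[0][2] acc=0, pass-E 0, pass-S 0
  after 2 — PE[0][2] acc=12, pass-E 4, pass-S 12
  after 3 — PE[0][2] acc=15, pass-E 5, pass-S 15
OS [3×3] PE[0][2] across cycles:
  after 0 — PE[0][2] acc=0, pass-E 0, pass-S 0
  after 1 — PE[0][2] acc=0, pass-E 0, pass-S 0
  after 2 — PE[0][2] acc=12, pass-E 4, pass-S 3
  after 3 — PE[0][2] acc=16, pass-E 2, pass-S 2
RS [3×3] PE[0][2] across cycles:
  after 0 — PE[0][2] acc=0, pass-E 0, pass-S 0
  after 1 — PE[0][2] acc=0, pass-E 0, pass-S 0
  after 2 — PE[0][2] acc=43, pass-E 43, pass-S 9
  after 3 — PE[0][2] acc=53, pass-E 53, pass-S 9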